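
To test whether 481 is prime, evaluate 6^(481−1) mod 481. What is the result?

6^1 ≡ 6 (mod 481)
6^2 ≡ 6^2 = 36 ≡ 36 (mod 481)
6^4 ≡ 36^2 = 1296 ≡ 334 (mod 481)
6^8 ≡ 334^2 = 111556 ≡ 445 (mod 481)
6^16 ≡ 445^2 = 198025 ≡ 334 (mod 481)
6^32 ≡ 334^2 = 111556 ≡ 445 (mod 481)
6^64 ≡ 445^2 = 198025 ≡ 334 (mod 481)
6^128 ≡ 334^2 = 111556 ≡ 445 (mod 481)
6^256 ≡ 445^2 = 198025 ≡ 334 (mod 481)
480 = 256 + 128 + 64 + 32 in binary powers of 2.
So 6^480 ≡ 334 · 445 · 334 · 445 ≡ 1 (mod 481).
Since the result is 1, base 6 gives no evidence that 481 is composite.

1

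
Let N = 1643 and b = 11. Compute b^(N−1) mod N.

11^1 ≡ 11 (mod 1643)
11^2 ≡ 11^2 = 121 ≡ 121 (mod 1643)
11^4 ≡ 121^2 = 14641 ≡ 1497 (mod 1643)
11^8 ≡ 1497^2 = 2241009 ≡ 1600 (mod 1643)
11^16 ≡ 1600^2 = 2560000 ≡ 206 (mod 1643)
11^32 ≡ 206^2 = 42436 ≡ 1361 (mod 1643)
11^64 ≡ 1361^2 = 1852321 ≡ 660 (mod 1643)
11^128 ≡ 660^2 = 435600 ≡ 205 (mod 1643)
11^256 ≡ 205^2 = 42025 ≡ 950 (mod 1643)
11^512 ≡ 950^2 = 902500 ≡ 493 (mod 1643)
11^1024 ≡ 493^2 = 243049 ≡ 1528 (mod 1643)
1642 = 1024 + 512 + 64 + 32 + 8 + 2 in binary powers of 2.
So 11^1642 ≡ 1528 · 493 · 660 · 1361 · 1600 · 121 ≡ 1444 (mod 1643).
Since 1444 ≠ 1, base 11 is a Fermat witness: 1643 is composite.

1444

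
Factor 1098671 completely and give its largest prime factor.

1098671 = 7 · 156953
156953 = 31 · 5063
5063 = 61 · 83
83 is prime.
So 1098671 = 7 · 31 · 61 · 83; the largest prime factor is 83.

83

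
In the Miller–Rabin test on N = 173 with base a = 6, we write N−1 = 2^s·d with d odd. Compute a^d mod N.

173 − 1 = 172 = 2^2 · 43, so d = 43.
6^1 ≡ 6 (mod 173)
6^2 ≡ 6^2 = 36 ≡ 36 (mod 173)
6^4 ≡ 36^2 = 1296 ≡ 85 (mod 173)
6^8 ≡ 85^2 = 7225 ≡ 132 (mod 173)
6^16 ≡ 132^2 = 17424 ≡ 124 (mod 173)
6^32 ≡ 124^2 = 15376 ≡ 152 (mod 173)
43 = 32 + 8 + 2 + 1 in binary powers of 2.
So 6^43 ≡ 152 · 132 · 36 · 6 ≡ 1 (mod 173).
Since 6^d ≡ 1 (mod 173), base 6 does not prove 173 composite.

1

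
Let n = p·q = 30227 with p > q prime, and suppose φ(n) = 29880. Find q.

167

φ(n) = (p−1)(q−1) = n − (p+q) + 1, so p + q = 30227 − 29880 + 1 = 348.
p and q are the roots of t² − 348t + 30227 = 0.
Discriminant: 348² − 4·30227 = 121104 − 120908 = 196; √196 = 14.
q = (348 − 14)/2 = 167, p = (348 + 14)/2 = 181.
Check: 167 · 181 = 30227.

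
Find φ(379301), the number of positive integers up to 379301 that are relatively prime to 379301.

Factor: 379301 = 13 · 163 · 179.
φ(379301) = (13−1) · (163−1) · (179−1) = 12 · 162 · 178 = 346032.

346032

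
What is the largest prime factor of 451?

451 = 11 · 41
41 is prime.
So 451 = 11 · 41; the largest prime factor is 41.

41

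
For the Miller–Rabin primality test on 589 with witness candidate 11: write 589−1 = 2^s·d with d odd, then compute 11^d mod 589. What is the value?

589 − 1 = 588 = 2^2 · 147, so d = 147.
11^1 ≡ 11 (mod 589)
11^2 ≡ 11^2 = 121 ≡ 121 (mod 589)
11^4 ≡ 121^2 = 14641 ≡ 505 (mod 589)
11^8 ≡ 505^2 = 255025 ≡ 577 (mod 589)
11^16 ≡ 577^2 = 332929 ≡ 144 (mod 589)
11^32 ≡ 144^2 = 20736 ≡ 121 (mod 589)
11^64 ≡ 121^2 = 14641 ≡ 505 (mod 589)
11^128 ≡ 505^2 = 255025 ≡ 577 (mod 589)
147 = 128 + 16 + 2 + 1 in binary powers of 2.
So 11^147 ≡ 577 · 144 · 121 · 11 ≡ 77 (mod 589).
Squaring chain: 77 → 39; never reaches −1, so base 11 is a Miller–Rabin witness that 589 is composite.

77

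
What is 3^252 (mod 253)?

31

3^1 ≡ 3 (mod 253)
3^2 ≡ 3^2 = 9 ≡ 9 (mod 253)
3^4 ≡ 9^2 = 81 ≡ 81 (mod 253)
3^8 ≡ 81^2 = 6561 ≡ 236 (mod 253)
3^16 ≡ 236^2 = 55696 ≡ 36 (mod 253)
3^32 ≡ 36^2 = 1296 ≡ 31 (mod 253)
3^64 ≡ 31^2 = 961 ≡ 202 (mod 253)
3^128 ≡ 202^2 = 40804 ≡ 71 (mod 253)
252 = 128 + 64 + 32 + 16 + 8 + 4 in binary powers of 2.
So 3^252 ≡ 71 · 202 · 31 · 36 · 236 · 81 ≡ 31 (mod 253).
Since 31 ≠ 1, base 3 is a Fermat witness: 253 is composite.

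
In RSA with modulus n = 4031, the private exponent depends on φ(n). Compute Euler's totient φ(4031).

Factor: 4031 = 29 · 139.
φ(4031) = (29−1) · (139−1) = 28 · 138 = 3864.

3864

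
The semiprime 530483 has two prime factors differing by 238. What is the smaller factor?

Since p = q + 238, we have 530483 = q(q + 238), so q² + 238q − 530483 = 0.
Discriminant: 238² + 4·530483 = 56644 + 2121932 = 2178576; √2178576 = 1476.
q = (−238 + 1476)/2 = 619, and p = q + 238 = 857.
Check: 619 · 857 = 530483.

619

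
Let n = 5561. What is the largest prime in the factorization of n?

83

5561 = 67 · 83
83 is prime.
So 5561 = 67 · 83; the largest prime factor is 83.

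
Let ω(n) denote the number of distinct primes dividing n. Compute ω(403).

2

403 = 13 · 31
403 = 13 · 31, which has 2 distinct prime factors.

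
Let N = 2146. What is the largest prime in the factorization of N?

37

2146 = 2 · 1073
1073 = 29 · 37
37 is prime.
So 2146 = 2 · 29 · 37; the largest prime factor is 37.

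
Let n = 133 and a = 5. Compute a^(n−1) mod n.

5^1 ≡ 5 (mod 133)
5^2 ≡ 5^2 = 25 ≡ 25 (mod 133)
5^4 ≡ 25^2 = 625 ≡ 93 (mod 133)
5^8 ≡ 93^2 = 8649 ≡ 4 (mod 133)
5^16 ≡ 4^2 = 16 ≡ 16 (mod 133)
5^32 ≡ 16^2 = 256 ≡ 123 (mod 133)
5^64 ≡ 123^2 = 15129 ≡ 100 (mod 133)
5^128 ≡ 100^2 = 10000 ≡ 25 (mod 133)
132 = 128 + 4 in binary powers of 2.
So 5^132 ≡ 25 · 93 ≡ 64 (mod 133).
Since 64 ≠ 1, base 5 is a Fermat witness: 133 is composite.

64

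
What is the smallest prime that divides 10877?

10877 is odd.
Digit sum 23, not divisible by 3.
Ends in 7: not divisible by 5.
7: 10877 = 7·1553 + 6
11: 10877 = 11·988 + 9
13: 10877 = 13·836 + 9
17: 10877 = 17·639 + 14
19: 10877 = 19·572 + 9
23: 10877 = 23·472 + 21
29: 10877 = 29·375 + 2
31: 10877 = 31·350 + 27
37: 10877 = 37·293 + 36
41: 10877 = 41·265 + 12
43: 10877 = 43·252 + 41
47: 10877 = 47·231 + 20
53: 10877 = 53·205 + 12
59: 10877 = 59·184 + 21
61: 10877 = 61·178 + 19
67: 10877 = 67·162 + 23
71: 10877 = 71·153 + 14
73: 10877 = 73·149

73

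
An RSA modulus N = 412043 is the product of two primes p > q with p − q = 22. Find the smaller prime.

Since p = q + 22, we have 412043 = q(q + 22), so q² + 22q − 412043 = 0.
Discriminant: 22² + 4·412043 = 484 + 1648172 = 1648656; √1648656 = 1284.
q = (−22 + 1284)/2 = 631, and p = q + 22 = 653.
Check: 631 · 653 = 412043.

631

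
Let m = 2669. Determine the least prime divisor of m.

2669 is odd.
Digit sum 23, not divisible by 3.
Ends in 9: not divisible by 5.
7: 2669 = 7·381 + 2
11: 2669 = 11·242 + 7
13: 2669 = 13·205 + 4
17: 2669 = 17·157

17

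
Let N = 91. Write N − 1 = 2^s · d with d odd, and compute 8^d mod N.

8

91 − 1 = 90 = 2^1 · 45, so d = 45.
8^1 ≡ 8 (mod 91)
8^2 ≡ 8^2 = 64 ≡ 64 (mod 91)
8^4 ≡ 64^2 = 4096 ≡ 1 (mod 91)
8^8 ≡ 1^2 = 1 ≡ 1 (mod 91)
8^16 ≡ 1^2 = 1 ≡ 1 (mod 91)
8^32 ≡ 1^2 = 1 ≡ 1 (mod 91)
45 = 32 + 8 + 4 + 1 in binary powers of 2.
So 8^45 ≡ 1 · 1 · 1 · 8 ≡ 8 (mod 91).
Squaring chain: 8; never reaches −1, so base 8 is a Miller–Rabin witness that 91 is composite.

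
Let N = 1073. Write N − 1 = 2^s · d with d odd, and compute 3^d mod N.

363

1073 − 1 = 1072 = 2^4 · 67, so d = 67.
3^1 ≡ 3 (mod 1073)
3^2 ≡ 3^2 = 9 ≡ 9 (mod 1073)
3^4 ≡ 9^2 = 81 ≡ 81 (mod 1073)
3^8 ≡ 81^2 = 6561 ≡ 123 (mod 1073)
3^16 ≡ 123^2 = 15129 ≡ 107 (mod 1073)
3^32 ≡ 107^2 = 11449 ≡ 719 (mod 1073)
3^64 ≡ 719^2 = 516961 ≡ 848 (mod 1073)
67 = 64 + 2 + 1 in binary powers of 2.
So 3^67 ≡ 848 · 9 · 3 ≡ 363 (mod 1073).
Squaring chain: 363 → 863 → 107 → 719; never reaches −1, so base 3 is a Miller–Rabin witness that 1073 is composite.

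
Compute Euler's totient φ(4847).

4680

Factor: 4847 = 37 · 131.
φ(4847) = (37−1) · (131−1) = 36 · 130 = 4680.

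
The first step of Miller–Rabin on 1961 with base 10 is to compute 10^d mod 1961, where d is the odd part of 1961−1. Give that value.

1961 − 1 = 1960 = 2^3 · 245, so d = 245.
10^1 ≡ 10 (mod 1961)
10^2 ≡ 10^2 = 100 ≡ 100 (mod 1961)
10^4 ≡ 100^2 = 10000 ≡ 195 (mod 1961)
10^8 ≡ 195^2 = 38025 ≡ 766 (mod 1961)
10^16 ≡ 766^2 = 586756 ≡ 417 (mod 1961)
10^32 ≡ 417^2 = 173889 ≡ 1321 (mod 1961)
10^64 ≡ 1321^2 = 1745041 ≡ 1712 (mod 1961)
10^128 ≡ 1712^2 = 2930944 ≡ 1210 (mod 1961)
245 = 128 + 64 + 32 + 16 + 4 + 1 in binary powers of 2.
So 10^245 ≡ 1210 · 1712 · 1321 · 417 · 195 · 10 ≡ 1210 (mod 1961).
Squaring chain: 1210 → 1194 → 1950; never reaches −1, so base 10 is a Miller–Rabin witness that 1961 is composite.

1210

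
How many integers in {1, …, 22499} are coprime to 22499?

22200

Factor: 22499 = 149 · 151.
φ(22499) = (149−1) · (151−1) = 148 · 150 = 22200.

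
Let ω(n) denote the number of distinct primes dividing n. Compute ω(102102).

102102 = 2 · 51051
51051 = 3 · 17017
17017 = 7 · 2431
2431 = 11 · 221
221 = 13 · 17
102102 = 2 · 3 · 7 · 11 · 13 · 17, which has 6 distinct prime factors.

6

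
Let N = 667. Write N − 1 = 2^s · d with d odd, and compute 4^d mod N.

179

667 − 1 = 666 = 2^1 · 333, so d = 333.
4^1 ≡ 4 (mod 667)
4^2 ≡ 4^2 = 16 ≡ 16 (mod 667)
4^4 ≡ 16^2 = 256 ≡ 256 (mod 667)
4^8 ≡ 256^2 = 65536 ≡ 170 (mod 667)
4^16 ≡ 170^2 = 28900 ≡ 219 (mod 667)
4^32 ≡ 219^2 = 47961 ≡ 604 (mod 667)
4^64 ≡ 604^2 = 364816 ≡ 634 (mod 667)
4^128 ≡ 634^2 = 401956 ≡ 422 (mod 667)
4^256 ≡ 422^2 = 178084 ≡ 662 (mod 667)
333 = 256 + 64 + 8 + 4 + 1 in binary powers of 2.
So 4^333 ≡ 662 · 634 · 170 · 256 · 4 ≡ 179 (mod 667).
Squaring chain: 179; never reaches −1, so base 4 is a Miller–Rabin witness that 667 is composite.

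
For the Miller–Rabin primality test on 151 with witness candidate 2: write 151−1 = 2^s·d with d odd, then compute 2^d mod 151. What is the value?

1

151 − 1 = 150 = 2^1 · 75, so d = 75.
2^1 ≡ 2 (mod 151)
2^2 ≡ 2^2 = 4 ≡ 4 (mod 151)
2^4 ≡ 4^2 = 16 ≡ 16 (mod 151)
2^8 ≡ 16^2 = 256 ≡ 105 (mod 151)
2^16 ≡ 105^2 = 11025 ≡ 2 (mod 151)
2^32 ≡ 2^2 = 4 ≡ 4 (mod 151)
2^64 ≡ 4^2 = 16 ≡ 16 (mod 151)
75 = 64 + 8 + 2 + 1 in binary powers of 2.
So 2^75 ≡ 16 · 105 · 4 · 2 ≡ 1 (mod 151).
Since 2^d ≡ 1 (mod 151), base 2 does not prove 151 composite.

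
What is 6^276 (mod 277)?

1

6^1 ≡ 6 (mod 277)
6^2 ≡ 6^2 = 36 ≡ 36 (mod 277)
6^4 ≡ 36^2 = 1296 ≡ 188 (mod 277)
6^8 ≡ 188^2 = 35344 ≡ 165 (mod 277)
6^16 ≡ 165^2 = 27225 ≡ 79 (mod 277)
6^32 ≡ 79^2 = 6241 ≡ 147 (mod 277)
6^64 ≡ 147^2 = 21609 ≡ 3 (mod 277)
6^128 ≡ 3^2 = 9 ≡ 9 (mod 277)
6^256 ≡ 9^2 = 81 ≡ 81 (mod 277)
276 = 256 + 16 + 4 in binary powers of 2.
So 6^276 ≡ 81 · 79 · 188 ≡ 1 (mod 277).
Since the result is 1, base 6 gives no evidence that 277 is composite.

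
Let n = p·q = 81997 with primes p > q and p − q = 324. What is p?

491

Since p = q + 324, we have 81997 = q(q + 324), so q² + 324q − 81997 = 0.
Discriminant: 324² + 4·81997 = 104976 + 327988 = 432964; √432964 = 658.
q = (−324 + 658)/2 = 167, and p = q + 324 = 491.
Check: 167 · 491 = 81997.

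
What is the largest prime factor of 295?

59

295 = 5 · 59
59 is prime.
So 295 = 5 · 59; the largest prime factor is 59.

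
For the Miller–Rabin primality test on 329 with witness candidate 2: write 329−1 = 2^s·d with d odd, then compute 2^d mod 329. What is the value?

329 − 1 = 328 = 2^3 · 41, so d = 41.
2^1 ≡ 2 (mod 329)
2^2 ≡ 2^2 = 4 ≡ 4 (mod 329)
2^4 ≡ 4^2 = 16 ≡ 16 (mod 329)
2^8 ≡ 16^2 = 256 ≡ 256 (mod 329)
2^16 ≡ 256^2 = 65536 ≡ 65 (mod 329)
2^32 ≡ 65^2 = 4225 ≡ 277 (mod 329)
41 = 32 + 8 + 1 in binary powers of 2.
So 2^41 ≡ 277 · 256 · 2 ≡ 25 (mod 329).
Squaring chain: 25 → 296 → 102; never reaches −1, so base 2 is a Miller–Rabin witness that 329 is composite.

25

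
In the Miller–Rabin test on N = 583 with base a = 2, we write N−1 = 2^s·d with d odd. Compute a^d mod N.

233

583 − 1 = 582 = 2^1 · 291, so d = 291.
2^1 ≡ 2 (mod 583)
2^2 ≡ 2^2 = 4 ≡ 4 (mod 583)
2^4 ≡ 4^2 = 16 ≡ 16 (mod 583)
2^8 ≡ 16^2 = 256 ≡ 256 (mod 583)
2^16 ≡ 256^2 = 65536 ≡ 240 (mod 583)
2^32 ≡ 240^2 = 57600 ≡ 466 (mod 583)
2^64 ≡ 466^2 = 217156 ≡ 280 (mod 583)
2^128 ≡ 280^2 = 78400 ≡ 278 (mod 583)
2^256 ≡ 278^2 = 77284 ≡ 328 (mod 583)
291 = 256 + 32 + 2 + 1 in binary powers of 2.
So 2^291 ≡ 328 · 466 · 4 · 2 ≡ 233 (mod 583).
Squaring chain: 233; never reaches −1, so base 2 is a Miller–Rabin witness that 583 is composite.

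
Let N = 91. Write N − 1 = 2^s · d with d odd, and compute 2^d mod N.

57

91 − 1 = 90 = 2^1 · 45, so d = 45.
2^1 ≡ 2 (mod 91)
2^2 ≡ 2^2 = 4 ≡ 4 (mod 91)
2^4 ≡ 4^2 = 16 ≡ 16 (mod 91)
2^8 ≡ 16^2 = 256 ≡ 74 (mod 91)
2^16 ≡ 74^2 = 5476 ≡ 16 (mod 91)
2^32 ≡ 16^2 = 256 ≡ 74 (mod 91)
45 = 32 + 8 + 4 + 1 in binary powers of 2.
So 2^45 ≡ 74 · 74 · 16 · 2 ≡ 57 (mod 91).
Squaring chain: 57; never reaches −1, so base 2 is a Miller–Rabin witness that 91 is composite.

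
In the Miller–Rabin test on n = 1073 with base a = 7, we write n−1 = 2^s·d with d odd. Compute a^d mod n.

1073 − 1 = 1072 = 2^4 · 67, so d = 67.
7^1 ≡ 7 (mod 1073)
7^2 ≡ 7^2 = 49 ≡ 49 (mod 1073)
7^4 ≡ 49^2 = 2401 ≡ 255 (mod 1073)
7^8 ≡ 255^2 = 65025 ≡ 645 (mod 1073)
7^16 ≡ 645^2 = 416025 ≡ 774 (mod 1073)
7^32 ≡ 774^2 = 599076 ≡ 342 (mod 1073)
7^64 ≡ 342^2 = 116964 ≡ 7 (mod 1073)
67 = 64 + 2 + 1 in binary powers of 2.
So 7^67 ≡ 7 · 49 · 7 ≡ 255 (mod 1073).
Squaring chain: 255 → 645 → 774 → 342; never reaches −1, so base 7 is a Miller–Rabin witness that 1073 is composite.

255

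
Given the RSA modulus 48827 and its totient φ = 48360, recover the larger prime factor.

φ(n) = (p−1)(q−1) = n − (p+q) + 1, so p + q = 48827 − 48360 + 1 = 468.
p and q are the roots of t² − 468t + 48827 = 0.
Discriminant: 468² − 4·48827 = 219024 − 195308 = 23716; √23716 = 154.
q = (468 − 154)/2 = 157, p = (468 + 154)/2 = 311.
Check: 157 · 311 = 48827.

311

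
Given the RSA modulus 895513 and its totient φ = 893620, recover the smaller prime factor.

911

φ(n) = (p−1)(q−1) = n − (p+q) + 1, so p + q = 895513 − 893620 + 1 = 1894.
p and q are the roots of t² − 1894t + 895513 = 0.
Discriminant: 1894² − 4·895513 = 3587236 − 3582052 = 5184; √5184 = 72.
q = (1894 − 72)/2 = 911, p = (1894 + 72)/2 = 983.
Check: 911 · 983 = 895513.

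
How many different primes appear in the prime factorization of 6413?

6413 = 11^2 · 53
6413 = 11^2 · 53, which has 2 distinct prime factors.

2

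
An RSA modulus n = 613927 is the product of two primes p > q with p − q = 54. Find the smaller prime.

Since p = q + 54, we have 613927 = q(q + 54), so q² + 54q − 613927 = 0.
Discriminant: 54² + 4·613927 = 2916 + 2455708 = 2458624; √2458624 = 1568.
q = (−54 + 1568)/2 = 757, and p = q + 54 = 811.
Check: 757 · 811 = 613927.

757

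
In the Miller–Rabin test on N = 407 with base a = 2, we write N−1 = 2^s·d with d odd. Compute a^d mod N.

407 − 1 = 406 = 2^1 · 203, so d = 203.
2^1 ≡ 2 (mod 407)
2^2 ≡ 2^2 = 4 ≡ 4 (mod 407)
2^4 ≡ 4^2 = 16 ≡ 16 (mod 407)
2^8 ≡ 16^2 = 256 ≡ 256 (mod 407)
2^16 ≡ 256^2 = 65536 ≡ 9 (mod 407)
2^32 ≡ 9^2 = 81 ≡ 81 (mod 407)
2^64 ≡ 81^2 = 6561 ≡ 49 (mod 407)
2^128 ≡ 49^2 = 2401 ≡ 366 (mod 407)
203 = 128 + 64 + 8 + 2 + 1 in binary powers of 2.
So 2^203 ≡ 366 · 49 · 256 · 4 · 2 ≡ 338 (mod 407).
Squaring chain: 338; never reaches −1, so base 2 is a Miller–Rabin witness that 407 is composite.

338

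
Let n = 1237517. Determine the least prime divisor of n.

1237517 is odd.
Digit sum 26, not divisible by 3.
Ends in 7: not divisible by 5.
7: 1237517 = 7·176788 + 1
11: 1237517 = 11·112501 + 6
13: 1237517 = 13·95193 + 8
17: 1237517 = 17·72795 + 2
19: 1237517 = 19·65132 + 9
23: 1237517 = 23·53805 + 2
29: 1237517 = 29·42673

29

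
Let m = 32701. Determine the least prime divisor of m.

32701 is odd.
Digit sum 13, not divisible by 3.
Ends in 1: not divisible by 5.
7: 32701 = 7·4671 + 4
11: 32701 = 11·2972 + 9
13: 32701 = 13·2515 + 6
17: 32701 = 17·1923 + 10
19: 32701 = 19·1721 + 2
23: 32701 = 23·1421 + 18
29: 32701 = 29·1127 + 18
31: 32701 = 31·1054 + 27
37: 32701 = 37·883 + 30
41: 32701 = 41·797 + 24
43: 32701 = 43·760 + 21
47: 32701 = 47·695 + 36
53: 32701 = 53·617

53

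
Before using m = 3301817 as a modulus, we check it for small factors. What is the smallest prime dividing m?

59

3301817 is odd.
Digit sum 23, not divisible by 3.
Ends in 7: not divisible by 5.
7: 3301817 = 7·471688 + 1
11: 3301817 = 11·300165 + 2
13: 3301817 = 13·253985 + 12
17: 3301817 = 17·194224 + 9
19: 3301817 = 19·173779 + 16
23: 3301817 = 23·143557 + 6
29: 3301817 = 29·113855 + 22
31: 3301817 = 31·106510 + 7
37: 3301817 = 37·89238 + 11
41: 3301817 = 41·80532 + 5
43: 3301817 = 43·76786 + 19
47: 3301817 = 47·70251 + 20
53: 3301817 = 53·62298 + 23
59: 3301817 = 59·55963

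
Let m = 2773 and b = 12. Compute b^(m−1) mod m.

1575

12^1 ≡ 12 (mod 2773)
12^2 ≡ 12^2 = 144 ≡ 144 (mod 2773)
12^4 ≡ 144^2 = 20736 ≡ 1325 (mod 2773)
12^8 ≡ 1325^2 = 1755625 ≡ 316 (mod 2773)
12^16 ≡ 316^2 = 99856 ≡ 28 (mod 2773)
12^32 ≡ 28^2 = 784 ≡ 784 (mod 2773)
12^64 ≡ 784^2 = 614656 ≡ 1823 (mod 2773)
12^128 ≡ 1823^2 = 3323329 ≡ 1275 (mod 2773)
12^256 ≡ 1275^2 = 1625625 ≡ 647 (mod 2773)
12^512 ≡ 647^2 = 418609 ≡ 2659 (mod 2773)
12^1024 ≡ 2659^2 = 7070281 ≡ 1904 (mod 2773)
12^2048 ≡ 1904^2 = 3625216 ≡ 905 (mod 2773)
2772 = 2048 + 512 + 128 + 64 + 16 + 4 in binary powers of 2.
So 12^2772 ≡ 905 · 2659 · 1275 · 1823 · 28 · 1325 ≡ 1575 (mod 2773).
Since 1575 ≠ 1, base 12 is a Fermat witness: 2773 is composite.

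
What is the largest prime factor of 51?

51 = 3 · 17
17 is prime.
So 51 = 3 · 17; the largest prime factor is 17.

17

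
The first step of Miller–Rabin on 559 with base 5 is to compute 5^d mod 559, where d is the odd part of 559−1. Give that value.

242

559 − 1 = 558 = 2^1 · 279, so d = 279.
5^1 ≡ 5 (mod 559)
5^2 ≡ 5^2 = 25 ≡ 25 (mod 559)
5^4 ≡ 25^2 = 625 ≡ 66 (mod 559)
5^8 ≡ 66^2 = 4356 ≡ 443 (mod 559)
5^16 ≡ 443^2 = 196249 ≡ 40 (mod 559)
5^32 ≡ 40^2 = 1600 ≡ 482 (mod 559)
5^64 ≡ 482^2 = 232324 ≡ 339 (mod 559)
5^128 ≡ 339^2 = 114921 ≡ 326 (mod 559)
5^256 ≡ 326^2 = 106276 ≡ 66 (mod 559)
279 = 256 + 16 + 4 + 2 + 1 in binary powers of 2.
So 5^279 ≡ 66 · 40 · 66 · 25 · 5 ≡ 242 (mod 559).
Squaring chain: 242; never reaches −1, so base 5 is a Miller–Rabin witness that 559 is composite.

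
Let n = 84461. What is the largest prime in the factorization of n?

84461 = 13 · 6497
6497 = 73 · 89
89 is prime.
So 84461 = 13 · 73 · 89; the largest prime factor is 89.

89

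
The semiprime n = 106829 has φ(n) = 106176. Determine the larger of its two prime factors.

337

φ(n) = (p−1)(q−1) = n − (p+q) + 1, so p + q = 106829 − 106176 + 1 = 654.
p and q are the roots of t² − 654t + 106829 = 0.
Discriminant: 654² − 4·106829 = 427716 − 427316 = 400; √400 = 20.
q = (654 − 20)/2 = 317, p = (654 + 20)/2 = 337.
Check: 317 · 337 = 106829.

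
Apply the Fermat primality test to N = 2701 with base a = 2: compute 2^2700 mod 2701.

1

2^1 ≡ 2 (mod 2701)
2^2 ≡ 2^2 = 4 ≡ 4 (mod 2701)
2^4 ≡ 4^2 = 16 ≡ 16 (mod 2701)
2^8 ≡ 16^2 = 256 ≡ 256 (mod 2701)
2^16 ≡ 256^2 = 65536 ≡ 712 (mod 2701)
2^32 ≡ 712^2 = 506944 ≡ 1857 (mod 2701)
2^64 ≡ 1857^2 = 3448449 ≡ 1973 (mod 2701)
2^128 ≡ 1973^2 = 3892729 ≡ 588 (mod 2701)
2^256 ≡ 588^2 = 345744 ≡ 16 (mod 2701)
2^512 ≡ 16^2 = 256 ≡ 256 (mod 2701)
2^1024 ≡ 256^2 = 65536 ≡ 712 (mod 2701)
2^2048 ≡ 712^2 = 506944 ≡ 1857 (mod 2701)
2700 = 2048 + 512 + 128 + 8 + 4 in binary powers of 2.
So 2^2700 ≡ 1857 · 256 · 588 · 256 · 16 ≡ 1 (mod 2701).
Since the result is 1, base 2 gives no evidence that 2701 is composite.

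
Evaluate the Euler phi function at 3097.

2916

Factor: 3097 = 19 · 163.
φ(3097) = (19−1) · (163−1) = 18 · 162 = 2916.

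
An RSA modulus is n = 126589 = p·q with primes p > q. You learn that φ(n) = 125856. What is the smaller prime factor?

277

φ(n) = (p−1)(q−1) = n − (p+q) + 1, so p + q = 126589 − 125856 + 1 = 734.
p and q are the roots of t² − 734t + 126589 = 0.
Discriminant: 734² − 4·126589 = 538756 − 506356 = 32400; √32400 = 180.
q = (734 − 180)/2 = 277, p = (734 + 180)/2 = 457.
Check: 277 · 457 = 126589.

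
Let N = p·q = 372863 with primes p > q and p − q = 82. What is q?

Since p = q + 82, we have 372863 = q(q + 82), so q² + 82q − 372863 = 0.
Discriminant: 82² + 4·372863 = 6724 + 1491452 = 1498176; √1498176 = 1224.
q = (−82 + 1224)/2 = 571, and p = q + 82 = 653.
Check: 571 · 653 = 372863.

571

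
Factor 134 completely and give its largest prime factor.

134 = 2 · 67
67 is prime.
So 134 = 2 · 67; the largest prime factor is 67.

67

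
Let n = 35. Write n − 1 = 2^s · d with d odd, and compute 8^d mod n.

8

35 − 1 = 34 = 2^1 · 17, so d = 17.
8^1 ≡ 8 (mod 35)
8^2 ≡ 8^2 = 64 ≡ 29 (mod 35)
8^4 ≡ 29^2 = 841 ≡ 1 (mod 35)
8^8 ≡ 1^2 = 1 ≡ 1 (mod 35)
8^16 ≡ 1^2 = 1 ≡ 1 (mod 35)
17 = 16 + 1 in binary powers of 2.
So 8^17 ≡ 1 · 8 ≡ 8 (mod 35).
Squaring chain: 8; never reaches −1, so base 8 is a Miller–Rabin witness that 35 is composite.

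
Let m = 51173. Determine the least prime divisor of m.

51173 is odd.
Digit sum 17, not divisible by 3.
Ends in 3: not divisible by 5.
7: 51173 = 7·7310 + 3
11: 51173 = 11·4652 + 1
13: 51173 = 13·3936 + 5
17: 51173 = 17·3010 + 3
19: 51173 = 19·2693 + 6
23: 51173 = 23·2224 + 21
29: 51173 = 29·1764 + 17
31: 51173 = 31·1650 + 23
37: 51173 = 37·1383 + 2
41: 51173 = 41·1248 + 5
43: 51173 = 43·1190 + 3
47: 51173 = 47·1088 + 37
53: 51173 = 53·965 + 28
59: 51173 = 59·867 + 20
61: 51173 = 61·838 + 55
67: 51173 = 67·763 + 52
71: 51173 = 71·720 + 53
73: 51173 = 73·701

73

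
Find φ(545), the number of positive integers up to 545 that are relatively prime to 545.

Factor: 545 = 5 · 109.
φ(545) = (5−1) · (109−1) = 4 · 108 = 432.

432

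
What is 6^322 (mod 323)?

104

6^1 ≡ 6 (mod 323)
6^2 ≡ 6^2 = 36 ≡ 36 (mod 323)
6^4 ≡ 36^2 = 1296 ≡ 4 (mod 323)
6^8 ≡ 4^2 = 16 ≡ 16 (mod 323)
6^16 ≡ 16^2 = 256 ≡ 256 (mod 323)
6^32 ≡ 256^2 = 65536 ≡ 290 (mod 323)
6^64 ≡ 290^2 = 84100 ≡ 120 (mod 323)
6^128 ≡ 120^2 = 14400 ≡ 188 (mod 323)
6^256 ≡ 188^2 = 35344 ≡ 137 (mod 323)
322 = 256 + 64 + 2 in binary powers of 2.
So 6^322 ≡ 137 · 120 · 36 ≡ 104 (mod 323).
Since 104 ≠ 1, base 6 is a Fermat witness: 323 is composite.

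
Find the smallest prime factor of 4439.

4439 is odd.
Digit sum 20, not divisible by 3.
Ends in 9: not divisible by 5.
7: 4439 = 7·634 + 1
11: 4439 = 11·403 + 6
13: 4439 = 13·341 + 6
17: 4439 = 17·261 + 2
19: 4439 = 19·233 + 12
23: 4439 = 23·193

23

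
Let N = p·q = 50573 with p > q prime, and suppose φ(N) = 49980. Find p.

491

φ(n) = (p−1)(q−1) = n − (p+q) + 1, so p + q = 50573 − 49980 + 1 = 594.
p and q are the roots of t² − 594t + 50573 = 0.
Discriminant: 594² − 4·50573 = 352836 − 202292 = 150544; √150544 = 388.
q = (594 − 388)/2 = 103, p = (594 + 388)/2 = 491.
Check: 103 · 491 = 50573.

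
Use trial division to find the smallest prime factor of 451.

451 is odd.
Digit sum 10, not divisible by 3.
Ends in 1: not divisible by 5.
7: 451 = 7·64 + 3
11: 451 = 11·41

11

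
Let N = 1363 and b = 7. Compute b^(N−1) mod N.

7^1 ≡ 7 (mod 1363)
7^2 ≡ 7^2 = 49 ≡ 49 (mod 1363)
7^4 ≡ 49^2 = 2401 ≡ 1038 (mod 1363)
7^8 ≡ 1038^2 = 1077444 ≡ 674 (mod 1363)
7^16 ≡ 674^2 = 454276 ≡ 397 (mod 1363)
7^32 ≡ 397^2 = 157609 ≡ 864 (mod 1363)
7^64 ≡ 864^2 = 746496 ≡ 935 (mod 1363)
7^128 ≡ 935^2 = 874225 ≡ 542 (mod 1363)
7^256 ≡ 542^2 = 293764 ≡ 719 (mod 1363)
7^512 ≡ 719^2 = 516961 ≡ 384 (mod 1363)
7^1024 ≡ 384^2 = 147456 ≡ 252 (mod 1363)
1362 = 1024 + 256 + 64 + 16 + 2 in binary powers of 2.
So 7^1362 ≡ 252 · 719 · 935 · 397 · 49 ≡ 545 (mod 1363).
Since 545 ≠ 1, base 7 is a Fermat witness: 1363 is composite.

545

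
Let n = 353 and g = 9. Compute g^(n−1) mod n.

1

9^1 ≡ 9 (mod 353)
9^2 ≡ 9^2 = 81 ≡ 81 (mod 353)
9^4 ≡ 81^2 = 6561 ≡ 207 (mod 353)
9^8 ≡ 207^2 = 42849 ≡ 136 (mod 353)
9^16 ≡ 136^2 = 18496 ≡ 140 (mod 353)
9^32 ≡ 140^2 = 19600 ≡ 185 (mod 353)
9^64 ≡ 185^2 = 34225 ≡ 337 (mod 353)
9^128 ≡ 337^2 = 113569 ≡ 256 (mod 353)
9^256 ≡ 256^2 = 65536 ≡ 231 (mod 353)
352 = 256 + 64 + 32 in binary powers of 2.
So 9^352 ≡ 231 · 337 · 185 ≡ 1 (mod 353).
Since the result is 1, base 9 gives no evidence that 353 is composite.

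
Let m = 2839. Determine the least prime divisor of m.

17

2839 is odd.
Digit sum 22, not divisible by 3.
Ends in 9: not divisible by 5.
7: 2839 = 7·405 + 4
11: 2839 = 11·258 + 1
13: 2839 = 13·218 + 5
17: 2839 = 17·167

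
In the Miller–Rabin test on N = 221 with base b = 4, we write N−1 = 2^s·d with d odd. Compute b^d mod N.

221 − 1 = 220 = 2^2 · 55, so d = 55.
4^1 ≡ 4 (mod 221)
4^2 ≡ 4^2 = 16 ≡ 16 (mod 221)
4^4 ≡ 16^2 = 256 ≡ 35 (mod 221)
4^8 ≡ 35^2 = 1225 ≡ 120 (mod 221)
4^16 ≡ 120^2 = 14400 ≡ 35 (mod 221)
4^32 ≡ 35^2 = 1225 ≡ 120 (mod 221)
55 = 32 + 16 + 4 + 2 + 1 in binary powers of 2.
So 4^55 ≡ 120 · 35 · 35 · 16 · 4 ≡ 30 (mod 221).
Squaring chain: 30 → 16; never reaches −1, so base 4 is a Miller–Rabin witness that 221 is composite.

30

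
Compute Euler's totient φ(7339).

Factor: 7339 = 41 · 179.
φ(7339) = (41−1) · (179−1) = 40 · 178 = 7120.

7120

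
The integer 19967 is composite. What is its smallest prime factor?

41

19967 is odd.
Digit sum 32, not divisible by 3.
Ends in 7: not divisible by 5.
7: 19967 = 7·2852 + 3
11: 19967 = 11·1815 + 2
13: 19967 = 13·1535 + 12
17: 19967 = 17·1174 + 9
19: 19967 = 19·1050 + 17
23: 19967 = 23·868 + 3
29: 19967 = 29·688 + 15
31: 19967 = 31·644 + 3
37: 19967 = 37·539 + 24
41: 19967 = 41·487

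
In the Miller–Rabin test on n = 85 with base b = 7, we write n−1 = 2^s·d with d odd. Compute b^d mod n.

62

85 − 1 = 84 = 2^2 · 21, so d = 21.
7^1 ≡ 7 (mod 85)
7^2 ≡ 7^2 = 49 ≡ 49 (mod 85)
7^4 ≡ 49^2 = 2401 ≡ 21 (mod 85)
7^8 ≡ 21^2 = 441 ≡ 16 (mod 85)
7^16 ≡ 16^2 = 256 ≡ 1 (mod 85)
21 = 16 + 4 + 1 in binary powers of 2.
So 7^21 ≡ 1 · 21 · 7 ≡ 62 (mod 85).
Squaring chain: 62 → 19; never reaches −1, so base 7 is a Miller–Rabin witness that 85 is composite.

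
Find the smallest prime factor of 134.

134 is even: 2 divides it.

2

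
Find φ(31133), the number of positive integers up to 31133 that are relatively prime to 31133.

Factor: 31133 = 163 · 191.
φ(31133) = (163−1) · (191−1) = 162 · 190 = 30780.

30780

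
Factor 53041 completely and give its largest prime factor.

53041 = 29 · 1829
1829 = 31 · 59
59 is prime.
So 53041 = 29 · 31 · 59; the largest prime factor is 59.

59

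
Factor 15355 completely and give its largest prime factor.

15355 = 5 · 3071
3071 = 37 · 83
83 is prime.
So 15355 = 5 · 37 · 83; the largest prime factor is 83.

83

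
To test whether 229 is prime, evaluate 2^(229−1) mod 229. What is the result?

1

2^1 ≡ 2 (mod 229)
2^2 ≡ 2^2 = 4 ≡ 4 (mod 229)
2^4 ≡ 4^2 = 16 ≡ 16 (mod 229)
2^8 ≡ 16^2 = 256 ≡ 27 (mod 229)
2^16 ≡ 27^2 = 729 ≡ 42 (mod 229)
2^32 ≡ 42^2 = 1764 ≡ 161 (mod 229)
2^64 ≡ 161^2 = 25921 ≡ 44 (mod 229)
2^128 ≡ 44^2 = 1936 ≡ 104 (mod 229)
228 = 128 + 64 + 32 + 4 in binary powers of 2.
So 2^228 ≡ 104 · 44 · 161 · 16 ≡ 1 (mod 229).
Since the result is 1, base 2 gives no evidence that 229 is composite.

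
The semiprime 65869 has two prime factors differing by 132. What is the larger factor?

331

Since p = q + 132, we have 65869 = q(q + 132), so q² + 132q − 65869 = 0.
Discriminant: 132² + 4·65869 = 17424 + 263476 = 280900; √280900 = 530.
q = (−132 + 530)/2 = 199, and p = q + 132 = 331.
Check: 199 · 331 = 65869.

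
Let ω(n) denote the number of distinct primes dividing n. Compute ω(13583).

2

13583 = 17^2 · 47
13583 = 17^2 · 47, which has 2 distinct prime factors.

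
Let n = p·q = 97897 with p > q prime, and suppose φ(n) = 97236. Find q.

223

φ(n) = (p−1)(q−1) = n − (p+q) + 1, so p + q = 97897 − 97236 + 1 = 662.
p and q are the roots of t² − 662t + 97897 = 0.
Discriminant: 662² − 4·97897 = 438244 − 391588 = 46656; √46656 = 216.
q = (662 − 216)/2 = 223, p = (662 + 216)/2 = 439.
Check: 223 · 439 = 97897.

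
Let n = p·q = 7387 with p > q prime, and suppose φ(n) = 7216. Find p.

89

φ(n) = (p−1)(q−1) = n − (p+q) + 1, so p + q = 7387 − 7216 + 1 = 172.
p and q are the roots of t² − 172t + 7387 = 0.
Discriminant: 172² − 4·7387 = 29584 − 29548 = 36; √36 = 6.
q = (172 − 6)/2 = 83, p = (172 + 6)/2 = 89.
Check: 83 · 89 = 7387.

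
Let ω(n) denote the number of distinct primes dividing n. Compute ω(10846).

4

10846 = 2 · 5423
5423 = 11 · 493
493 = 17 · 29
10846 = 2 · 11 · 17 · 29, which has 4 distinct prime factors.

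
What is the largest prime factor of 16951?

16951 = 11 · 1541
1541 = 23 · 67
67 is prime.
So 16951 = 11 · 23 · 67; the largest prime factor is 67.

67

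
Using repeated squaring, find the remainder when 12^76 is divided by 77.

12^1 ≡ 12 (mod 77)
12^2 ≡ 12^2 = 144 ≡ 67 (mod 77)
12^4 ≡ 67^2 = 4489 ≡ 23 (mod 77)
12^8 ≡ 23^2 = 529 ≡ 67 (mod 77)
12^16 ≡ 67^2 = 4489 ≡ 23 (mod 77)
12^32 ≡ 23^2 = 529 ≡ 67 (mod 77)
12^64 ≡ 67^2 = 4489 ≡ 23 (mod 77)
76 = 64 + 8 + 4 in binary powers of 2.
So 12^76 ≡ 23 · 67 · 23 ≡ 23 (mod 77).
Since 23 ≠ 1, base 12 is a Fermat witness: 77 is composite.

23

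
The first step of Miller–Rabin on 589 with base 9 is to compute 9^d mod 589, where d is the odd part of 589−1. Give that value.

589 − 1 = 588 = 2^2 · 147, so d = 147.
9^1 ≡ 9 (mod 589)
9^2 ≡ 9^2 = 81 ≡ 81 (mod 589)
9^4 ≡ 81^2 = 6561 ≡ 82 (mod 589)
9^8 ≡ 82^2 = 6724 ≡ 245 (mod 589)
9^16 ≡ 245^2 = 60025 ≡ 536 (mod 589)
9^32 ≡ 536^2 = 287296 ≡ 453 (mod 589)
9^64 ≡ 453^2 = 205209 ≡ 237 (mod 589)
9^128 ≡ 237^2 = 56169 ≡ 214 (mod 589)
147 = 128 + 16 + 2 + 1 in binary powers of 2.
So 9^147 ≡ 214 · 536 · 81 · 9 ≡ 64 (mod 589).
Squaring chain: 64 → 562; never reaches −1, so base 9 is a Miller–Rabin witness that 589 is composite.

64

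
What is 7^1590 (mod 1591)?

1506

7^1 ≡ 7 (mod 1591)
7^2 ≡ 7^2 = 49 ≡ 49 (mod 1591)
7^4 ≡ 49^2 = 2401 ≡ 810 (mod 1591)
7^8 ≡ 810^2 = 656100 ≡ 608 (mod 1591)
7^16 ≡ 608^2 = 369664 ≡ 552 (mod 1591)
7^32 ≡ 552^2 = 304704 ≡ 823 (mod 1591)
7^64 ≡ 823^2 = 677329 ≡ 1154 (mod 1591)
7^128 ≡ 1154^2 = 1331716 ≡ 49 (mod 1591)
7^256 ≡ 49^2 = 2401 ≡ 810 (mod 1591)
7^512 ≡ 810^2 = 656100 ≡ 608 (mod 1591)
7^1024 ≡ 608^2 = 369664 ≡ 552 (mod 1591)
1590 = 1024 + 512 + 32 + 16 + 4 + 2 in binary powers of 2.
So 7^1590 ≡ 552 · 608 · 823 · 552 · 810 · 49 ≡ 1506 (mod 1591).
Since 1506 ≠ 1, base 7 is a Fermat witness: 1591 is composite.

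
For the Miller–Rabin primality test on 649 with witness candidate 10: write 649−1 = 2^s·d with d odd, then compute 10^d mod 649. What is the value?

131

649 − 1 = 648 = 2^3 · 81, so d = 81.
10^1 ≡ 10 (mod 649)
10^2 ≡ 10^2 = 100 ≡ 100 (mod 649)
10^4 ≡ 100^2 = 10000 ≡ 265 (mod 649)
10^8 ≡ 265^2 = 70225 ≡ 133 (mod 649)
10^16 ≡ 133^2 = 17689 ≡ 166 (mod 649)
10^32 ≡ 166^2 = 27556 ≡ 298 (mod 649)
10^64 ≡ 298^2 = 88804 ≡ 540 (mod 649)
81 = 64 + 16 + 1 in binary powers of 2.
So 10^81 ≡ 540 · 166 · 10 ≡ 131 (mod 649).
Squaring chain: 131 → 287 → 595; never reaches −1, so base 10 is a Miller–Rabin witness that 649 is composite.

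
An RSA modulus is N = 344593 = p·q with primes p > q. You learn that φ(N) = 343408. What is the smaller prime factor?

φ(n) = (p−1)(q−1) = n − (p+q) + 1, so p + q = 344593 − 343408 + 1 = 1186.
p and q are the roots of t² − 1186t + 344593 = 0.
Discriminant: 1186² − 4·344593 = 1406596 − 1378372 = 28224; √28224 = 168.
q = (1186 − 168)/2 = 509, p = (1186 + 168)/2 = 677.
Check: 509 · 677 = 344593.

509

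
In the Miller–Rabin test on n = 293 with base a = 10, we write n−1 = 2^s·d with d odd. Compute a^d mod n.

293 − 1 = 292 = 2^2 · 73, so d = 73.
10^1 ≡ 10 (mod 293)
10^2 ≡ 10^2 = 100 ≡ 100 (mod 293)
10^4 ≡ 100^2 = 10000 ≡ 38 (mod 293)
10^8 ≡ 38^2 = 1444 ≡ 272 (mod 293)
10^16 ≡ 272^2 = 73984 ≡ 148 (mod 293)
10^32 ≡ 148^2 = 21904 ≡ 222 (mod 293)
10^64 ≡ 222^2 = 49284 ≡ 60 (mod 293)
73 = 64 + 8 + 1 in binary powers of 2.
So 10^73 ≡ 60 · 272 · 10 ≡ 292 (mod 293).
Since 10^d ≡ 292 (mod 293), base 10 does not prove 293 composite.

292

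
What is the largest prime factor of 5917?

97

5917 = 61 · 97
97 is prime.
So 5917 = 61 · 97; the largest prime factor is 97.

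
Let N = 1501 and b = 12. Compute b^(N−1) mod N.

12^1 ≡ 12 (mod 1501)
12^2 ≡ 12^2 = 144 ≡ 144 (mod 1501)
12^4 ≡ 144^2 = 20736 ≡ 1223 (mod 1501)
12^8 ≡ 1223^2 = 1495729 ≡ 733 (mod 1501)
12^16 ≡ 733^2 = 537289 ≡ 1432 (mod 1501)
12^32 ≡ 1432^2 = 2050624 ≡ 258 (mod 1501)
12^64 ≡ 258^2 = 66564 ≡ 520 (mod 1501)
12^128 ≡ 520^2 = 270400 ≡ 220 (mod 1501)
12^256 ≡ 220^2 = 48400 ≡ 368 (mod 1501)
12^512 ≡ 368^2 = 135424 ≡ 334 (mod 1501)
12^1024 ≡ 334^2 = 111556 ≡ 482 (mod 1501)
1500 = 1024 + 256 + 128 + 64 + 16 + 8 + 4 in binary powers of 2.
So 12^1500 ≡ 482 · 368 · 220 · 520 · 1432 · 733 · 1223 ≡ 571 (mod 1501).
Since 571 ≠ 1, base 12 is a Fermat witness: 1501 is composite.

571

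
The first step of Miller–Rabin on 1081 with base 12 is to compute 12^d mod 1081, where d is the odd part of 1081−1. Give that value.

1081 − 1 = 1080 = 2^3 · 135, so d = 135.
12^1 ≡ 12 (mod 1081)
12^2 ≡ 12^2 = 144 ≡ 144 (mod 1081)
12^4 ≡ 144^2 = 20736 ≡ 197 (mod 1081)
12^8 ≡ 197^2 = 38809 ≡ 974 (mod 1081)
12^16 ≡ 974^2 = 948676 ≡ 639 (mod 1081)
12^32 ≡ 639^2 = 408321 ≡ 784 (mod 1081)
12^64 ≡ 784^2 = 614656 ≡ 648 (mod 1081)
12^128 ≡ 648^2 = 419904 ≡ 476 (mod 1081)
135 = 128 + 4 + 2 + 1 in binary powers of 2.
So 12^135 ≡ 476 · 197 · 144 · 12 ≡ 440 (mod 1081).
Squaring chain: 440 → 101 → 472; never reaches −1, so base 12 is a Miller–Rabin witness that 1081 is composite.

440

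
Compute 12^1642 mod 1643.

782

12^1 ≡ 12 (mod 1643)
12^2 ≡ 12^2 = 144 ≡ 144 (mod 1643)
12^4 ≡ 144^2 = 20736 ≡ 1020 (mod 1643)
12^8 ≡ 1020^2 = 1040400 ≡ 381 (mod 1643)
12^16 ≡ 381^2 = 145161 ≡ 577 (mod 1643)
12^32 ≡ 577^2 = 332929 ≡ 1043 (mod 1643)
12^64 ≡ 1043^2 = 1087849 ≡ 183 (mod 1643)
12^128 ≡ 183^2 = 33489 ≡ 629 (mod 1643)
12^256 ≡ 629^2 = 395641 ≡ 1321 (mod 1643)
12^512 ≡ 1321^2 = 1745041 ≡ 175 (mod 1643)
12^1024 ≡ 175^2 = 30625 ≡ 1051 (mod 1643)
1642 = 1024 + 512 + 64 + 32 + 8 + 2 in binary powers of 2.
So 12^1642 ≡ 1051 · 175 · 183 · 1043 · 381 · 144 ≡ 782 (mod 1643).
Since 782 ≠ 1, base 12 is a Fermat witness: 1643 is composite.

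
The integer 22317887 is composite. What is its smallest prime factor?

61

22317887 is odd.
Digit sum 38, not divisible by 3.
Ends in 7: not divisible by 5.
7: 22317887 = 7·3188269 + 4
11: 22317887 = 11·2028898 + 9
13: 22317887 = 13·1716760 + 7
17: 22317887 = 17·1312816 + 15
19: 22317887 = 19·1174625 + 12
23: 22317887 = 23·970342 + 21
29: 22317887 = 29·769582 + 9
31: 22317887 = 31·719931 + 26
37: 22317887 = 37·603186 + 5
41: 22317887 = 41·544338 + 29
43: 22317887 = 43·519020 + 27
47: 22317887 = 47·474848 + 31
53: 22317887 = 53·421092 + 11
59: 22317887 = 59·378269 + 16
61: 22317887 = 61·365867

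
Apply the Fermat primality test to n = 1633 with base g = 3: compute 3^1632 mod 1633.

288

3^1 ≡ 3 (mod 1633)
3^2 ≡ 3^2 = 9 ≡ 9 (mod 1633)
3^4 ≡ 9^2 = 81 ≡ 81 (mod 1633)
3^8 ≡ 81^2 = 6561 ≡ 29 (mod 1633)
3^16 ≡ 29^2 = 841 ≡ 841 (mod 1633)
3^32 ≡ 841^2 = 707281 ≡ 192 (mod 1633)
3^64 ≡ 192^2 = 36864 ≡ 938 (mod 1633)
3^128 ≡ 938^2 = 879844 ≡ 1290 (mod 1633)
3^256 ≡ 1290^2 = 1664100 ≡ 73 (mod 1633)
3^512 ≡ 73^2 = 5329 ≡ 430 (mod 1633)
3^1024 ≡ 430^2 = 184900 ≡ 371 (mod 1633)
1632 = 1024 + 512 + 64 + 32 in binary powers of 2.
So 3^1632 ≡ 371 · 430 · 938 · 192 ≡ 288 (mod 1633).
Since 288 ≠ 1, base 3 is a Fermat witness: 1633 is composite.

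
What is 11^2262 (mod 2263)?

11^1 ≡ 11 (mod 2263)
11^2 ≡ 11^2 = 121 ≡ 121 (mod 2263)
11^4 ≡ 121^2 = 14641 ≡ 1063 (mod 2263)
11^8 ≡ 1063^2 = 1129969 ≡ 732 (mod 2263)
11^16 ≡ 732^2 = 535824 ≡ 1756 (mod 2263)
11^32 ≡ 1756^2 = 3083536 ≡ 1330 (mod 2263)
11^64 ≡ 1330^2 = 1768900 ≡ 1497 (mod 2263)
11^128 ≡ 1497^2 = 2241009 ≡ 639 (mod 2263)
11^256 ≡ 639^2 = 408321 ≡ 981 (mod 2263)
11^512 ≡ 981^2 = 962361 ≡ 586 (mod 2263)
11^1024 ≡ 586^2 = 343396 ≡ 1683 (mod 2263)
11^2048 ≡ 1683^2 = 2832489 ≡ 1476 (mod 2263)
2262 = 2048 + 128 + 64 + 16 + 4 + 2 in binary powers of 2.
So 11^2262 ≡ 1476 · 639 · 1497 · 1756 · 1063 · 121 ≡ 2093 (mod 2263).
Since 2093 ≠ 1, base 11 is a Fermat witness: 2263 is composite.

2093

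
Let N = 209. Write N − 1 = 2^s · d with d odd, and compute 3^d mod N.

71

209 − 1 = 208 = 2^4 · 13, so d = 13.
3^1 ≡ 3 (mod 209)
3^2 ≡ 3^2 = 9 ≡ 9 (mod 209)
3^4 ≡ 9^2 = 81 ≡ 81 (mod 209)
3^8 ≡ 81^2 = 6561 ≡ 82 (mod 209)
13 = 8 + 4 + 1 in binary powers of 2.
So 3^13 ≡ 82 · 81 · 3 ≡ 71 (mod 209).
Squaring chain: 71 → 25 → 207 → 4; never reaches −1, so base 3 is a Miller–Rabin witness that 209 is composite.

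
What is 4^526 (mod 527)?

4^1 ≡ 4 (mod 527)
4^2 ≡ 4^2 = 16 ≡ 16 (mod 527)
4^4 ≡ 16^2 = 256 ≡ 256 (mod 527)
4^8 ≡ 256^2 = 65536 ≡ 188 (mod 527)
4^16 ≡ 188^2 = 35344 ≡ 35 (mod 527)
4^32 ≡ 35^2 = 1225 ≡ 171 (mod 527)
4^64 ≡ 171^2 = 29241 ≡ 256 (mod 527)
4^128 ≡ 256^2 = 65536 ≡ 188 (mod 527)
4^256 ≡ 188^2 = 35344 ≡ 35 (mod 527)
4^512 ≡ 35^2 = 1225 ≡ 171 (mod 527)
526 = 512 + 8 + 4 + 2 in binary powers of 2.
So 4^526 ≡ 171 · 188 · 256 · 16 ≡ 407 (mod 527).
Since 407 ≠ 1, base 4 is a Fermat witness: 527 is composite.

407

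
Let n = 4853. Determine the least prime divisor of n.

23

4853 is odd.
Digit sum 20, not divisible by 3.
Ends in 3: not divisible by 5.
7: 4853 = 7·693 + 2
11: 4853 = 11·441 + 2
13: 4853 = 13·373 + 4
17: 4853 = 17·285 + 8
19: 4853 = 19·255 + 8
23: 4853 = 23·211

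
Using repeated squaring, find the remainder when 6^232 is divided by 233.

1

6^1 ≡ 6 (mod 233)
6^2 ≡ 6^2 = 36 ≡ 36 (mod 233)
6^4 ≡ 36^2 = 1296 ≡ 131 (mod 233)
6^8 ≡ 131^2 = 17161 ≡ 152 (mod 233)
6^16 ≡ 152^2 = 23104 ≡ 37 (mod 233)
6^32 ≡ 37^2 = 1369 ≡ 204 (mod 233)
6^64 ≡ 204^2 = 41616 ≡ 142 (mod 233)
6^128 ≡ 142^2 = 20164 ≡ 126 (mod 233)
232 = 128 + 64 + 32 + 8 in binary powers of 2.
So 6^232 ≡ 126 · 142 · 204 · 152 ≡ 1 (mod 233).
Since the result is 1, base 6 gives no evidence that 233 is composite.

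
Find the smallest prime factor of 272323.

17

272323 is odd.
Digit sum 19, not divisible by 3.
Ends in 3: not divisible by 5.
7: 272323 = 7·38903 + 2
11: 272323 = 11·24756 + 7
13: 272323 = 13·20947 + 12
17: 272323 = 17·16019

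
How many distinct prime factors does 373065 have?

6

373065 = 3 · 124355
124355 = 5 · 24871
24871 = 7 · 3553
3553 = 11 · 323
323 = 17 · 19
373065 = 3 · 5 · 7 · 11 · 17 · 19, which has 6 distinct prime factors.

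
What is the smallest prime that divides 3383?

17

3383 is odd.
Digit sum 17, not divisible by 3.
Ends in 3: not divisible by 5.
7: 3383 = 7·483 + 2
11: 3383 = 11·307 + 6
13: 3383 = 13·260 + 3
17: 3383 = 17·199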